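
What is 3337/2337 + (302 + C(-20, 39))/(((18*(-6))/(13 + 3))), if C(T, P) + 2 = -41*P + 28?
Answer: 3990469/21033 ≈ 189.72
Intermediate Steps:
C(T, P) = 26 - 41*P (C(T, P) = -2 + (-41*P + 28) = -2 + (28 - 41*P) = 26 - 41*P)
3337/2337 + (302 + C(-20, 39))/(((18*(-6))/(13 + 3))) = 3337/2337 + (302 + (26 - 41*39))/(((18*(-6))/(13 + 3))) = 3337*(1/2337) + (302 + (26 - 1599))/((-108/16)) = 3337/2337 + (302 - 1573)/((-108*1/16)) = 3337/2337 - 1271/(-27/4) = 3337/2337 - 1271*(-4/27) = 3337/2337 + 5084/27 = 3990469/21033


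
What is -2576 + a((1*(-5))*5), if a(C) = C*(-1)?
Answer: -2551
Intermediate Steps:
a(C) = -C
-2576 + a((1*(-5))*5) = -2576 - 1*(-5)*5 = -2576 - (-5)*5 = -2576 - 1*(-25) = -2576 + 25 = -2551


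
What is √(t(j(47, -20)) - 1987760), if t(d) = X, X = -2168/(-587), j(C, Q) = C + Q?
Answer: 2*I*√171229800706/587 ≈ 1409.9*I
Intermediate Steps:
X = 2168/587 (X = -2168*(-1/587) = 2168/587 ≈ 3.6934)
t(d) = 2168/587
√(t(j(47, -20)) - 1987760) = √(2168/587 - 1987760) = √(-1166812952/587) = 2*I*√171229800706/587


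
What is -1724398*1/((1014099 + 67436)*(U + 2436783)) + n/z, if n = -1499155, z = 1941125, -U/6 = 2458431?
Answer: -61432173832589557/79543174937222325 ≈ -0.77231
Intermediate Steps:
U = -14750586 (U = -6*2458431 = -14750586)
-1724398*1/((1014099 + 67436)*(U + 2436783)) + n/z = -1724398*1/((-14750586 + 2436783)*(1014099 + 67436)) - 1499155/1941125 = -1724398/((-12313803*1081535)) - 1499155*1/1941125 = -1724398/(-13317808927605) - 299831/388225 = -1724398*(-1/13317808927605) - 299831/388225 = 132646/1024446840585 - 299831/388225 = -61432173832589557/79543174937222325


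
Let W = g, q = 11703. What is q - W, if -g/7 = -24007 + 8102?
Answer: -99632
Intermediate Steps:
g = 111335 (g = -7*(-24007 + 8102) = -7*(-15905) = 111335)
W = 111335
q - W = 11703 - 1*111335 = 11703 - 111335 = -99632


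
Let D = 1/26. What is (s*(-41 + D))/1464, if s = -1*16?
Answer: 355/793 ≈ 0.44767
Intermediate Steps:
s = -16
D = 1/26 ≈ 0.038462
(s*(-41 + D))/1464 = -16*(-41 + 1/26)/1464 = -16*(-1065/26)*(1/1464) = (8520/13)*(1/1464) = 355/793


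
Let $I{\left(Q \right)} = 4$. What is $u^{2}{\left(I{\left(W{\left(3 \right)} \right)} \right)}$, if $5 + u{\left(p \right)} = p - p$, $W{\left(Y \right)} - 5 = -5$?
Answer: $25$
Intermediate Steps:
$W{\left(Y \right)} = 0$ ($W{\left(Y \right)} = 5 - 5 = 0$)
$u{\left(p \right)} = -5$ ($u{\left(p \right)} = -5 + \left(p - p\right) = -5 + 0 = -5$)
$u^{2}{\left(I{\left(W{\left(3 \right)} \right)} \right)} = \left(-5\right)^{2} = 25$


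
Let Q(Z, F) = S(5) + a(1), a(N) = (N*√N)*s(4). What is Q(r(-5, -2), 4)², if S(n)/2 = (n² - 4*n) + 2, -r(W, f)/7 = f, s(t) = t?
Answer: 324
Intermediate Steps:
r(W, f) = -7*f
a(N) = 4*N^(3/2) (a(N) = (N*√N)*4 = N^(3/2)*4 = 4*N^(3/2))
S(n) = 4 - 8*n + 2*n² (S(n) = 2*((n² - 4*n) + 2) = 2*(2 + n² - 4*n) = 4 - 8*n + 2*n²)
Q(Z, F) = 18 (Q(Z, F) = (4 - 8*5 + 2*5²) + 4*1^(3/2) = (4 - 40 + 2*25) + 4*1 = (4 - 40 + 50) + 4 = 14 + 4 = 18)
Q(r(-5, -2), 4)² = 18² = 324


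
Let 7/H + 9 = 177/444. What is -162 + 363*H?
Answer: -582294/1273 ≈ -457.42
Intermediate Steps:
H = -1036/1273 (H = 7/(-9 + 177/444) = 7/(-9 + 177*(1/444)) = 7/(-9 + 59/148) = 7/(-1273/148) = 7*(-148/1273) = -1036/1273 ≈ -0.81383)
-162 + 363*H = -162 + 363*(-1036/1273) = -162 - 376068/1273 = -582294/1273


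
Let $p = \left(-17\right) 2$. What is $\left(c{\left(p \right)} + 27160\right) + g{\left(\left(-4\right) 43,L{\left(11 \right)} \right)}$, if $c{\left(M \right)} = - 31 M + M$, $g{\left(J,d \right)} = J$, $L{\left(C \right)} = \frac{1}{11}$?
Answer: $28008$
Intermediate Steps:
$L{\left(C \right)} = \frac{1}{11}$
$p = -34$
$c{\left(M \right)} = - 30 M$
$\left(c{\left(p \right)} + 27160\right) + g{\left(\left(-4\right) 43,L{\left(11 \right)} \right)} = \left(\left(-30\right) \left(-34\right) + 27160\right) - 172 = \left(1020 + 27160\right) - 172 = 28180 - 172 = 28008$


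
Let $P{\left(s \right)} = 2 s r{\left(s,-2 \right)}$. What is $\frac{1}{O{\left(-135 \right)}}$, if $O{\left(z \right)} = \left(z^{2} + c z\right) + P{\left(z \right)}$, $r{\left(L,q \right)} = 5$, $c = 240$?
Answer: $- \frac{1}{15525} \approx -6.4412 \cdot 10^{-5}$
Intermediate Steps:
$P{\left(s \right)} = 10 s$ ($P{\left(s \right)} = 2 s 5 = 10 s$)
$O{\left(z \right)} = z^{2} + 250 z$ ($O{\left(z \right)} = \left(z^{2} + 240 z\right) + 10 z = z^{2} + 250 z$)
$\frac{1}{O{\left(-135 \right)}} = \frac{1}{\left(-135\right) \left(250 - 135\right)} = \frac{1}{\left(-135\right) 115} = \frac{1}{-15525} = - \frac{1}{15525}$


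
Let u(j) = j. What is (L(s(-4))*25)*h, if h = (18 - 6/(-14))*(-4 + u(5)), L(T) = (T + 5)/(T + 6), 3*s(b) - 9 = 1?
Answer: 80625/196 ≈ 411.35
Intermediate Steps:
s(b) = 10/3 (s(b) = 3 + (1/3)*1 = 3 + 1/3 = 10/3)
L(T) = (5 + T)/(6 + T)
h = 129/7 (h = (18 - 6/(-14))*(-4 + 5) = (18 - 6*(-1/14))*1 = (18 + 3/7)*1 = (129/7)*1 = 129/7 ≈ 18.429)
(L(s(-4))*25)*h = (((5 + 10/3)/(6 + 10/3))*25)*(129/7) = (((25/3)/(28/3))*25)*(129/7) = (((3/28)*(25/3))*25)*(129/7) = ((25/28)*25)*(129/7) = (625/28)*(129/7) = 80625/196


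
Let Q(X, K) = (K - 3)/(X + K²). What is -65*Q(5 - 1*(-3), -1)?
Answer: 260/9 ≈ 28.889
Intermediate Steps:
Q(X, K) = (-3 + K)/(X + K²)
-65*Q(5 - 1*(-3), -1) = -65*(-3 - 1)/((5 - 1*(-3)) + (-1)²) = -65*(-4)/((5 + 3) + 1) = -65*(-4)/(8 + 1) = -65*(-4)/9 = -65*(-4/9) = 260/9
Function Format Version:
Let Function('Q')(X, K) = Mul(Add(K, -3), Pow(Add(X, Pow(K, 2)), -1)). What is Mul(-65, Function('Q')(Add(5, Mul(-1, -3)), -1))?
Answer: Rational(260, 9) ≈ 28.889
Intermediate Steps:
Function('Q')(X, K) = Mul(Pow(Add(X, Pow(K, 2)), -1), Add(-3, K)) (Function('Q')(X, K) = Mul(Add(-3, K), Pow(Add(X, Pow(K, 2)), -1)) = Mul(Pow(Add(X, Pow(K, 2)), -1), Add(-3, K)))
Mul(-65, Function('Q')(Add(5, Mul(-1, -3)), -1)) = Mul(-65, Mul(Pow(Add(Add(5, Mul(-1, -3)), Pow(-1, 2)), -1), Add(-3, -1))) = Mul(-65, Mul(Pow(Add(Add(5, 3), 1), -1), -4)) = Mul(-65, Mul(Pow(Add(8, 1), -1), -4)) = Mul(-65, Mul(Pow(9, -1), -4)) = Mul(-65, Mul(Rational(1, 9), -4)) = Mul(-65, Rational(-4, 9)) = Rational(260, 9)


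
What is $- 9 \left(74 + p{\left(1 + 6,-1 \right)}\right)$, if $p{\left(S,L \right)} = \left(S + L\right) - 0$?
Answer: $-720$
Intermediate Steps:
$p{\left(S,L \right)} = L + S$ ($p{\left(S,L \right)} = \left(L + S\right) + 0 = L + S$)
$- 9 \left(74 + p{\left(1 + 6,-1 \right)}\right) = - 9 \left(74 + \left(-1 + \left(1 + 6\right)\right)\right) = - 9 \left(74 + \left(-1 + 7\right)\right) = - 9 \left(74 + 6\right) = \left(-9\right) 80 = -720$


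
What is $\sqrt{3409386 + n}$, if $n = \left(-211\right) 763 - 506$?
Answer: $\sqrt{3247887} \approx 1802.2$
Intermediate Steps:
$n = -161499$ ($n = -160993 - 506 = -161499$)
$\sqrt{3409386 + n} = \sqrt{3409386 - 161499} = \sqrt{3247887}$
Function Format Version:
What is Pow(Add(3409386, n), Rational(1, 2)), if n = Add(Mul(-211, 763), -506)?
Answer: Pow(3247887, Rational(1, 2)) ≈ 1802.2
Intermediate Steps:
n = -161499 (n = Add(-160993, -506) = -161499)
Pow(Add(3409386, n), Rational(1, 2)) = Pow(Add(3409386, -161499), Rational(1, 2)) = Pow(3247887, Rational(1, 2))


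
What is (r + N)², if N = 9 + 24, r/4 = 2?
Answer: 1681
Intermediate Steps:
r = 8 (r = 4*2 = 8)
N = 33
(r + N)² = (8 + 33)² = 41² = 1681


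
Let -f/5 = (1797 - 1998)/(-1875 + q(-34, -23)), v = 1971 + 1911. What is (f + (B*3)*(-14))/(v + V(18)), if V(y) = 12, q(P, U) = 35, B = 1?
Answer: -5219/477664 ≈ -0.010926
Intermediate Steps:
v = 3882
f = -201/368 (f = -5*(1797 - 1998)/(-1875 + 35) = -(-1005)/(-1840) = -(-1005)*(-1)/1840 = -5*201/1840 = -201/368 ≈ -0.54620)
(f + (B*3)*(-14))/(v + V(18)) = (-201/368 + (1*3)*(-14))/(3882 + 12) = (-201/368 + 3*(-14))/3894 = (-201/368 - 42)*(1/3894) = -15657/368*1/3894 = -5219/477664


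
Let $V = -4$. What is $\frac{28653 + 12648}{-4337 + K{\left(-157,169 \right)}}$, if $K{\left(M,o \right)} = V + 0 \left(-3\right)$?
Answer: $- \frac{13767}{1447} \approx -9.5142$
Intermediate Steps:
$K{\left(M,o \right)} = -4$ ($K{\left(M,o \right)} = -4 + 0 \left(-3\right) = -4 + 0 = -4$)
$\frac{28653 + 12648}{-4337 + K{\left(-157,169 \right)}} = \frac{28653 + 12648}{-4337 - 4} = \frac{41301}{-4341} = 41301 \left(- \frac{1}{4341}\right) = - \frac{13767}{1447}$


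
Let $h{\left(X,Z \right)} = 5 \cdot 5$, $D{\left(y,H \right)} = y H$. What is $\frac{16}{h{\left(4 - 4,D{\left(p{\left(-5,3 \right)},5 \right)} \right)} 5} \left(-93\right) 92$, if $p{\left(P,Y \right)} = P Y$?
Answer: $- \frac{136896}{125} \approx -1095.2$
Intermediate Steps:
$D{\left(y,H \right)} = H y$
$h{\left(X,Z \right)} = 25$
$\frac{16}{h{\left(4 - 4,D{\left(p{\left(-5,3 \right)},5 \right)} \right)} 5} \left(-93\right) 92 = \frac{16}{25 \cdot 5} \left(-93\right) 92 = \frac{16}{125} \left(-93\right) 92 = \left(- \frac{1488}{125}\right) 92 = - \frac{136896}{125}$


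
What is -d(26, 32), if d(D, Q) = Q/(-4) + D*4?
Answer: -96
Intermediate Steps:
d(D, Q) = 4*D - Q/4 (d(D, Q) = Q*(-¼) + 4*D = -Q/4 + 4*D = 4*D - Q/4)
-d(26, 32) = -(4*26 - ¼*32) = -(104 - 8) = -1*96 = -96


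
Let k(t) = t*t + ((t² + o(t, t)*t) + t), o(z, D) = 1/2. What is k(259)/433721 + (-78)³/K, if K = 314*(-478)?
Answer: 113009060819/32549026166 ≈ 3.4720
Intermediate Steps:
o(z, D) = ½
K = -150092
k(t) = 2*t² + 3*t/2 (k(t) = t*t + ((t² + t/2) + t) = t² + (t² + 3*t/2) = 2*t² + 3*t/2)
k(259)/433721 + (-78)³/K = ((½)*259*(3 + 4*259))/433721 + (-78)³/(-150092) = ((½)*259*(3 + 1036))*(1/433721) - 474552*(-1/150092) = ((½)*259*1039)*(1/433721) + 118638/37523 = (269101/2)*(1/433721) + 118638/37523 = 269101/867442 + 118638/37523 = 113009060819/32549026166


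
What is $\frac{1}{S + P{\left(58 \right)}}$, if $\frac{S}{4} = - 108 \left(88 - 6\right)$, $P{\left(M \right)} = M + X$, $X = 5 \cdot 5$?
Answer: $- \frac{1}{35341} \approx -2.8296 \cdot 10^{-5}$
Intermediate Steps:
$X = 25$
$P{\left(M \right)} = 25 + M$ ($P{\left(M \right)} = M + 25 = 25 + M$)
$S = -35424$ ($S = 4 \left(- 108 \left(88 - 6\right)\right) = 4 \left(\left(-108\right) 82\right) = 4 \left(-8856\right) = -35424$)
$\frac{1}{S + P{\left(58 \right)}} = \frac{1}{-35424 + \left(25 + 58\right)} = \frac{1}{-35424 + 83} = \frac{1}{-35341} = - \frac{1}{35341}$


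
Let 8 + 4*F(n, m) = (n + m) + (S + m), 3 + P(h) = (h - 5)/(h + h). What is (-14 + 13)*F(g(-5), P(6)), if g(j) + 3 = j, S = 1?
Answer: 125/24 ≈ 5.2083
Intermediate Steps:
P(h) = -3 + (-5 + h)/(2*h) (P(h) = -3 + (h - 5)/(h + h) = -3 + (-5 + h)/((2*h)) = -3 + (-5 + h)*(1/(2*h)) = -3 + (-5 + h)/(2*h))
g(j) = -3 + j
F(n, m) = -7/4 + m/2 + n/4 (F(n, m) = -2 + ((n + m) + (1 + m))/4 = -2 + ((m + n) + (1 + m))/4 = -2 + (1 + n + 2*m)/4 = -2 + (¼ + m/2 + n/4) = -7/4 + m/2 + n/4)
(-14 + 13)*F(g(-5), P(6)) = (-14 + 13)*(-7/4 + ((5/2)*(-1 - 1*6)/6)/2 + (-3 - 5)/4) = -(-7/4 + ((5/2)*(⅙)*(-1 - 6))/2 + (¼)*(-8)) = -(-7/4 + ((5/2)*(⅙)*(-7))/2 - 2) = -(-7/4 + (½)*(-35/12) - 2) = -(-7/4 - 35/24 - 2) = -1*(-125/24) = 125/24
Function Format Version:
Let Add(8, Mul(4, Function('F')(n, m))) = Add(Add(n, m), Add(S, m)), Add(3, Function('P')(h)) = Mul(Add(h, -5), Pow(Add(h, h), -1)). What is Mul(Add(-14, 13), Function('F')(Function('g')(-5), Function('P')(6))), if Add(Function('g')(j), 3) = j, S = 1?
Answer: Rational(125, 24) ≈ 5.2083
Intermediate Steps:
Function('P')(h) = Add(-3, Mul(Rational(1, 2), Pow(h, -1), Add(-5, h))) (Function('P')(h) = Add(-3, Mul(Add(h, -5), Pow(Add(h, h), -1))) = Add(-3, Mul(Add(-5, h), Pow(Mul(2, h), -1))) = Add(-3, Mul(Add(-5, h), Mul(Rational(1, 2), Pow(h, -1)))) = Add(-3, Mul(Rational(1, 2), Pow(h, -1), Add(-5, h))))
Function('g')(j) = Add(-3, j)
Function('F')(n, m) = Add(Rational(-7, 4), Mul(Rational(1, 2), m), Mul(Rational(1, 4), n)) (Function('F')(n, m) = Add(-2, Mul(Rational(1, 4), Add(Add(n, m), Add(1, m)))) = Add(-2, Mul(Rational(1, 4), Add(Add(m, n), Add(1, m)))) = Add(-2, Mul(Rational(1, 4), Add(1, n, Mul(2, m)))) = Add(-2, Add(Rational(1, 4), Mul(Rational(1, 2), m), Mul(Rational(1, 4), n))) = Add(Rational(-7, 4), Mul(Rational(1, 2), m), Mul(Rational(1, 4), n)))
Mul(Add(-14, 13), Function('F')(Function('g')(-5), Function('P')(6))) = Mul(Add(-14, 13), Add(Rational(-7, 4), Mul(Rational(1, 2), Mul(Rational(5, 2), Pow(6, -1), Add(-1, Mul(-1, 6)))), Mul(Rational(1, 4), Add(-3, -5)))) = Mul(-1, Add(Rational(-7, 4), Mul(Rational(1, 2), Mul(Rational(5, 2), Rational(1, 6), Add(-1, -6))), Mul(Rational(1, 4), -8))) = Mul(-1, Add(Rational(-7, 4), Mul(Rational(1, 2), Mul(Rational(5, 2), Rational(1, 6), -7)), -2)) = Mul(-1, Add(Rational(-7, 4), Mul(Rational(1, 2), Rational(-35, 12)), -2)) = Mul(-1, Add(Rational(-7, 4), Rational(-35, 24), -2)) = Mul(-1, Rational(-125, 24)) = Rational(125, 24)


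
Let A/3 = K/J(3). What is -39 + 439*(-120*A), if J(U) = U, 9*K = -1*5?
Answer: 87683/3 ≈ 29228.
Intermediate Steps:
K = -5/9 (K = (-1*5)/9 = (⅑)*(-5) = -5/9 ≈ -0.55556)
A = -5/9 (A = 3*(-5/9/3) = 3*(-5/9*⅓) = 3*(-5/27) = -5/9 ≈ -0.55556)
-39 + 439*(-120*A) = -39 + 439*(-120*(-5/9)) = -39 + 439*(200/3) = -39 + 87800/3 = 87683/3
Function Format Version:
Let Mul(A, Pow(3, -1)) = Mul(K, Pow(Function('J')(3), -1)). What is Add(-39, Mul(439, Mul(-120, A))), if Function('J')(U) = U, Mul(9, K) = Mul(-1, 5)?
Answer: Rational(87683, 3) ≈ 29228.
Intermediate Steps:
K = Rational(-5, 9) (K = Mul(Rational(1, 9), Mul(-1, 5)) = Mul(Rational(1, 9), -5) = Rational(-5, 9) ≈ -0.55556)
A = Rational(-5, 9) (A = Mul(3, Mul(Rational(-5, 9), Pow(3, -1))) = Mul(3, Mul(Rational(-5, 9), Rational(1, 3))) = Mul(3, Rational(-5, 27)) = Rational(-5, 9) ≈ -0.55556)
Add(-39, Mul(439, Mul(-120, A))) = Add(-39, Mul(439, Mul(-120, Rational(-5, 9)))) = Add(-39, Mul(439, Rational(200, 3))) = Add(-39, Rational(87800, 3)) = Rational(87683, 3)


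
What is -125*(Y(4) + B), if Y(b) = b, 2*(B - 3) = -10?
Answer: -250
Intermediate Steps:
B = -2 (B = 3 + (½)*(-10) = 3 - 5 = -2)
-125*(Y(4) + B) = -125*(4 - 2) = -125*2 = -250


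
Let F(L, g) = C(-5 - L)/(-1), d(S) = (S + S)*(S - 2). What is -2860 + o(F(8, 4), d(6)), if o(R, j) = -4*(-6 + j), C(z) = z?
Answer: -3028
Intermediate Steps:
d(S) = 2*S*(-2 + S) (d(S) = (2*S)*(-2 + S) = 2*S*(-2 + S))
F(L, g) = 5 + L (F(L, g) = (-5 - L)/(-1) = (-5 - L)*(-1) = 5 + L)
o(R, j) = 24 - 4*j
-2860 + o(F(8, 4), d(6)) = -2860 + (24 - 8*6*(-2 + 6)) = -2860 + (24 - 8*6*4) = -2860 + (24 - 4*48) = -2860 + (24 - 192) = -2860 - 168 = -3028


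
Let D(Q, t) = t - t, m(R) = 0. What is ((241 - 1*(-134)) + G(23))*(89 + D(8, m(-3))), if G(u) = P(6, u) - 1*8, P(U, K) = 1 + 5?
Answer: 33197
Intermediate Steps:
P(U, K) = 6
G(u) = -2 (G(u) = 6 - 1*8 = 6 - 8 = -2)
D(Q, t) = 0
((241 - 1*(-134)) + G(23))*(89 + D(8, m(-3))) = ((241 - 1*(-134)) - 2)*(89 + 0) = ((241 + 134) - 2)*89 = (375 - 2)*89 = 373*89 = 33197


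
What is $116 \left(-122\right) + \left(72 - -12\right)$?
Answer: $-14068$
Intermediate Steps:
$116 \left(-122\right) + \left(72 - -12\right) = -14152 + \left(72 + 12\right) = -14152 + 84 = -14068$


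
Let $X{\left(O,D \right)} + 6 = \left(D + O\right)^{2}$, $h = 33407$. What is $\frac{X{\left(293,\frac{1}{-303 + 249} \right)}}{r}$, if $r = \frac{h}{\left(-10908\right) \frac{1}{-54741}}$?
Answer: $\frac{25278941045}{49375779849} \approx 0.51197$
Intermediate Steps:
$X{\left(O,D \right)} = -6 + \left(D + O\right)^{2}$
$r = \frac{609577529}{3636}$ ($r = \frac{33407}{\left(-10908\right) \frac{1}{-54741}} = \frac{33407}{\left(-10908\right) \left(- \frac{1}{54741}\right)} = \frac{33407}{\frac{3636}{18247}} = 33407 \cdot \frac{18247}{3636} = \frac{609577529}{3636} \approx 1.6765 \cdot 10^{5}$)
$\frac{X{\left(293,\frac{1}{-303 + 249} \right)}}{r} = \frac{-6 + \left(\frac{1}{-303 + 249} + 293\right)^{2}}{\frac{609577529}{3636}} = \left(-6 + \left(\frac{1}{-54} + 293\right)^{2}\right) \frac{3636}{609577529} = \left(-6 + \left(- \frac{1}{54} + 293\right)^{2}\right) \frac{3636}{609577529} = \left(-6 + \left(\frac{15821}{54}\right)^{2}\right) \frac{3636}{609577529} = \left(-6 + \frac{250304041}{2916}\right) \frac{3636}{609577529} = \frac{250286545}{2916} \cdot \frac{3636}{609577529} = \frac{25278941045}{49375779849}$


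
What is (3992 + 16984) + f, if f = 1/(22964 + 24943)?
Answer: 1004897233/47907 ≈ 20976.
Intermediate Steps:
f = 1/47907 ≈ 2.0874e-5
(3992 + 16984) + f = (3992 + 16984) + 1/47907 = 20976 + 1/47907 = 1004897233/47907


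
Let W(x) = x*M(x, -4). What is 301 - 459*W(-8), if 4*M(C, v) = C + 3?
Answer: -4289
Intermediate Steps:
M(C, v) = ¾ + C/4 (M(C, v) = (C + 3)/4 = (3 + C)/4 = ¾ + C/4)
W(x) = x*(¾ + x/4)
301 - 459*W(-8) = 301 - 459*(-8)*(3 - 8)/4 = 301 - 459*(-8)*(-5)/4 = 301 - 459*10 = 301 - 4590 = -4289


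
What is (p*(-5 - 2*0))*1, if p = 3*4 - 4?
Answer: -40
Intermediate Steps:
p = 8 (p = 12 - 4 = 8)
(p*(-5 - 2*0))*1 = (8*(-5 - 2*0))*1 = (8*(-5 + 0))*1 = (8*(-5))*1 = -40*1 = -40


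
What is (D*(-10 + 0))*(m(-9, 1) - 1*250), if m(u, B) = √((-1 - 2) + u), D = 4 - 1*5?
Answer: -2500 + 20*I*√3 ≈ -2500.0 + 34.641*I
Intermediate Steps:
D = -1 (D = 4 - 5 = -1)
m(u, B) = √(-3 + u)
(D*(-10 + 0))*(m(-9, 1) - 1*250) = (-(-10 + 0))*(√(-3 - 9) - 1*250) = (-1*(-10))*(√(-12) - 250) = 10*(2*I*√3 - 250) = 10*(-250 + 2*I*√3) = -2500 + 20*I*√3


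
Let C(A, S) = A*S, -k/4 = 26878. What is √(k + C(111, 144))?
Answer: 2*I*√22882 ≈ 302.54*I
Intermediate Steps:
k = -107512 (k = -4*26878 = -107512)
√(k + C(111, 144)) = √(-107512 + 111*144) = √(-107512 + 15984) = √(-91528) = 2*I*√22882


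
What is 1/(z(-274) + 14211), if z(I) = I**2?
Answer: 1/89287 ≈ 1.1200e-5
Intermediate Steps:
1/(z(-274) + 14211) = 1/((-274)**2 + 14211) = 1/(75076 + 14211) = 1/89287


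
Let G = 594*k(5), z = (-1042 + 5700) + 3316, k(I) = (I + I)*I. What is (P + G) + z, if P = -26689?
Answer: 10985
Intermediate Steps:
k(I) = 2*I² (k(I) = (2*I)*I = 2*I²)
z = 7974 (z = 4658 + 3316 = 7974)
G = 29700 (G = 594*(2*5²) = 594*(2*25) = 594*50 = 29700)
(P + G) + z = (-26689 + 29700) + 7974 = 3011 + 7974 = 10985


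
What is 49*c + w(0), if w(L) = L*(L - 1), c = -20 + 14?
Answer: -294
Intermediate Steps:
c = -6
w(L) = L*(-1 + L)
49*c + w(0) = 49*(-6) + 0*(-1 + 0) = -294 + 0*(-1) = -294 + 0 = -294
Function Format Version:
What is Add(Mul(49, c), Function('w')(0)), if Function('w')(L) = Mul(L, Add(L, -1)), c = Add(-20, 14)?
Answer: -294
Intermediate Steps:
c = -6
Function('w')(L) = Mul(L, Add(-1, L))
Add(Mul(49, c), Function('w')(0)) = Add(Mul(49, -6), Mul(0, Add(-1, 0))) = Add(-294, Mul(0, -1)) = Add(-294, 0) = -294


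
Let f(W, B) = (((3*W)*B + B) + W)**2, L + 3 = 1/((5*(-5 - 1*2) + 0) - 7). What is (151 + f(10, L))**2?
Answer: 159659726736409/3111696 ≈ 5.1310e+7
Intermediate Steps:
L = -127/42 (L = -3 + 1/((5*(-5 - 1*2) + 0) - 7) = -3 + 1/((5*(-5 - 2) + 0) - 7) = -3 + 1/((5*(-7) + 0) - 7) = -3 + 1/((-35 + 0) - 7) = -3 + 1/(-35 - 7) = -3 + 1/(-42) = -3 - 1/42 = -127/42 ≈ -3.0238)
f(W, B) = (B + W + 3*B*W)**2 (f(W, B) = ((3*B*W + B) + W)**2 = ((B + 3*B*W) + W)**2 = (B + W + 3*B*W)**2)
(151 + f(10, L))**2 = (151 + (-127/42 + 10 + 3*(-127/42)*10)**2)**2 = (151 + (-127/42 + 10 - 635/7)**2)**2 = (151 + (-3517/42)**2)**2 = (151 + 12369289/1764)**2 = (12635653/1764)**2 = 159659726736409/3111696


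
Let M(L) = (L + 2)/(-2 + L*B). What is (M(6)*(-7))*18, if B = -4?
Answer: 504/13 ≈ 38.769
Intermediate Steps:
M(L) = (2 + L)/(-2 - 4*L) (M(L) = (L + 2)/(-2 + L*(-4)) = (2 + L)/(-2 - 4*L))
(M(6)*(-7))*18 = (((-2 - 1*6)/(2*(1 + 2*6)))*(-7))*18 = (((-2 - 6)/(2*(1 + 12)))*(-7))*18 = (((1/2)*(-8)/13)*(-7))*18 = (((1/2)*(1/13)*(-8))*(-7))*18 = -4/13*(-7)*18 = (28/13)*18 = 504/13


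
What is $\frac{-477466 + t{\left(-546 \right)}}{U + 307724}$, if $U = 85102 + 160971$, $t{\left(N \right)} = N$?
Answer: $- \frac{478012}{553797} \approx -0.86315$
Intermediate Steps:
$U = 246073$
$\frac{-477466 + t{\left(-546 \right)}}{U + 307724} = \frac{-477466 - 546}{246073 + 307724} = - \frac{478012}{553797}$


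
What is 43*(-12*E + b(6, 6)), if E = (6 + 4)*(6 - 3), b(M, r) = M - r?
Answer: -15480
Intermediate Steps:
E = 30 (E = 10*3 = 30)
43*(-12*E + b(6, 6)) = 43*(-12*30 + (6 - 1*6)) = 43*(-360 + (6 - 6)) = 43*(-360 + 0) = 43*(-360) = -15480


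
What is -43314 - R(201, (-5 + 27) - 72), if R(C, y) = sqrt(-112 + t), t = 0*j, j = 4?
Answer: -43314 - 4*I*sqrt(7) ≈ -43314.0 - 10.583*I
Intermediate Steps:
t = 0 (t = 0*4 = 0)
R(C, y) = 4*I*sqrt(7) (R(C, y) = sqrt(-112 + 0) = sqrt(-112) = 4*I*sqrt(7))
-43314 - R(201, (-5 + 27) - 72) = -43314 - 4*I*sqrt(7)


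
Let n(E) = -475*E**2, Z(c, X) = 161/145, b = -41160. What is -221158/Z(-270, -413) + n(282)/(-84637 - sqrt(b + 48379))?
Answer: -72762223771628/366130077 - 83942*sqrt(7219)/15918699 ≈ -1.9873e+5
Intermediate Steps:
Z(c, X) = 161/145 (Z(c, X) = 161*(1/145) = 161/145)
-221158/Z(-270, -413) + n(282)/(-84637 - sqrt(b + 48379)) = -221158/161/145 + (-475*282**2)/(-84637 - sqrt(-41160 + 48379)) = -221158*145/161 + (-475*79524)/(-84637 - sqrt(7219)) = -4581130/23 - 37773900/(-84637 - sqrt(7219))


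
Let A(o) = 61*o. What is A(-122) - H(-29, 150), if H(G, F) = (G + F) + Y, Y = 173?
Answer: -7736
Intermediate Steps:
H(G, F) = 173 + F + G (H(G, F) = (G + F) + 173 = (F + G) + 173 = 173 + F + G)
A(-122) - H(-29, 150) = 61*(-122) - (173 + 150 - 29) = -7442 - 1*294 = -7442 - 294 = -7736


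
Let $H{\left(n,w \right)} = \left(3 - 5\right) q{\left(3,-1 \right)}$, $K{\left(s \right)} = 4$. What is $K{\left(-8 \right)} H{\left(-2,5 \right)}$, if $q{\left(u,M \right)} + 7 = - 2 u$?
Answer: $104$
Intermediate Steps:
$q{\left(u,M \right)} = -7 - 2 u$
$H{\left(n,w \right)} = 26$ ($H{\left(n,w \right)} = \left(3 - 5\right) \left(-7 - 6\right) = - 2 \left(-7 - 6\right) = \left(-2\right) \left(-13\right) = 26$)
$K{\left(-8 \right)} H{\left(-2,5 \right)} = 4 \cdot 26 = 104$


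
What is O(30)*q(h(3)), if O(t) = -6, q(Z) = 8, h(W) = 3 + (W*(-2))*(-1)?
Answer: -48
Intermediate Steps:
h(W) = 3 + 2*W (h(W) = 3 - 2*W*(-1) = 3 + 2*W)
O(30)*q(h(3)) = -6*8 = -48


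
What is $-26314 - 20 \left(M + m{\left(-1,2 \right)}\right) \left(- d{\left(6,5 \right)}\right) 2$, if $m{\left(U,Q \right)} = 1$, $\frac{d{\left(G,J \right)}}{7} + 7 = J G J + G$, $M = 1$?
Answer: $57126$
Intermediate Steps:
$d{\left(G,J \right)} = -49 + 7 G + 7 G J^{2}$ ($d{\left(G,J \right)} = -49 + 7 \left(J G J + G\right) = -49 + 7 \left(G J J + G\right) = -49 + 7 \left(G J^{2} + G\right) = -49 + 7 \left(G + G J^{2}\right) = -49 + \left(7 G + 7 G J^{2}\right) = -49 + 7 G + 7 G J^{2}$)
$-26314 - 20 \left(M + m{\left(-1,2 \right)}\right) \left(- d{\left(6,5 \right)}\right) 2 = -26314 - 20 \left(1 + 1\right) \left(- (-49 + 7 \cdot 6 + 7 \cdot 6 \cdot 5^{2})\right) 2 = -26314 - 20 \cdot 2 \left(- (-49 + 42 + 7 \cdot 6 \cdot 25)\right) 2 = -26314 - 20 \cdot 2 \left(- (-49 + 42 + 1050)\right) 2 = -26314 - 20 \cdot 2 \left(\left(-1\right) 1043\right) 2 = -26314 - 20 \cdot 2 \left(-1043\right) 2 = -26314 - 20 \left(-2086\right) 2 = -26314 - \left(-41720\right) 2 = -26314 - -83440 = -26314 + 83440 = 57126$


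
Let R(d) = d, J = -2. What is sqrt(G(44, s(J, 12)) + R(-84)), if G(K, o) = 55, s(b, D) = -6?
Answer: I*sqrt(29) ≈ 5.3852*I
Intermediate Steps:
sqrt(G(44, s(J, 12)) + R(-84)) = sqrt(55 - 84) = sqrt(-29) = I*sqrt(29)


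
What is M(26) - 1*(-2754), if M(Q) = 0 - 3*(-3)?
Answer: 2763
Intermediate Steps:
M(Q) = 9 (M(Q) = 0 + 9 = 9)
M(26) - 1*(-2754) = 9 - 1*(-2754) = 9 + 2754 = 2763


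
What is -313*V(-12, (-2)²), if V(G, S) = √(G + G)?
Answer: -626*I*√6 ≈ -1533.4*I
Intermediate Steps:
V(G, S) = √2*√G (V(G, S) = √(2*G) = √2*√G)
-313*V(-12, (-2)²) = -313*√2*√(-12) = -313*√2*2*I*√3 = -626*I*√6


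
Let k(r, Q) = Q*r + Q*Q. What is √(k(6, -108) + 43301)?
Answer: √54317 ≈ 233.06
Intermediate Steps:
k(r, Q) = Q² + Q*r (k(r, Q) = Q*r + Q² = Q² + Q*r)
√(k(6, -108) + 43301) = √(-108*(-108 + 6) + 43301) = √(-108*(-102) + 43301) = √(11016 + 43301) = √54317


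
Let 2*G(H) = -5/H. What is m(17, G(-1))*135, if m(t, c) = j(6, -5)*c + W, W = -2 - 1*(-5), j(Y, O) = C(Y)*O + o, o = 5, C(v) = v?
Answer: -16065/2 ≈ -8032.5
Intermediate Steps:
j(Y, O) = 5 + O*Y (j(Y, O) = Y*O + 5 = O*Y + 5 = 5 + O*Y)
W = 3 (W = -2 + 5 = 3)
G(H) = -5/(2*H) (G(H) = (-5/H)/2 = -5/(2*H))
m(t, c) = 3 - 25*c (m(t, c) = (5 - 5*6)*c + 3 = (5 - 30)*c + 3 = -25*c + 3 = 3 - 25*c)
m(17, G(-1))*135 = (3 - (-125)/(2*(-1)))*135 = (3 - (-125)*(-1)/2)*135 = (3 - 25*5/2)*135 = (3 - 125/2)*135 = -119/2*135 = -16065/2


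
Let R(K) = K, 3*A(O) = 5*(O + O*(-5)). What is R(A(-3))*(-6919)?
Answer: -138380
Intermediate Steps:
A(O) = -20*O/3 (A(O) = (5*(O + O*(-5)))/3 = (5*(O - 5*O))/3 = (5*(-4*O))/3 = (-20*O)/3 = -20*O/3)
R(A(-3))*(-6919) = -20/3*(-3)*(-6919) = 20*(-6919) = -138380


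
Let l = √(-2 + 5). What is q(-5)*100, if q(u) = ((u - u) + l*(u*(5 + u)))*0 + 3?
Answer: 300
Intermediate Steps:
l = √3 ≈ 1.7320
q(u) = 3 (q(u) = ((u - u) + √3*(u*(5 + u)))*0 + 3 = (0 + u*√3*(5 + u))*0 + 3 = (u*√3*(5 + u))*0 + 3 = 0 + 3 = 3)
q(-5)*100 = 3*100 = 300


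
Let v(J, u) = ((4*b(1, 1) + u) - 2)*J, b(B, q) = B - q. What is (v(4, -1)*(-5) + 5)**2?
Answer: 4225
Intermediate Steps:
v(J, u) = J*(-2 + u) (v(J, u) = ((4*(1 - 1*1) + u) - 2)*J = ((4*(1 - 1) + u) - 2)*J = ((4*0 + u) - 2)*J = ((0 + u) - 2)*J = (u - 2)*J = (-2 + u)*J = J*(-2 + u))
(v(4, -1)*(-5) + 5)**2 = ((4*(-2 - 1))*(-5) + 5)**2 = ((4*(-3))*(-5) + 5)**2 = (-12*(-5) + 5)**2 = (60 + 5)**2 = 65**2 = 4225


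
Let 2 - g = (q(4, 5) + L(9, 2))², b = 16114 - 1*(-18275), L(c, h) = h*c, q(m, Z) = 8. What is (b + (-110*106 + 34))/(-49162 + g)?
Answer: -22763/49836 ≈ -0.45676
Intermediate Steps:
L(c, h) = c*h
b = 34389 (b = 16114 + 18275 = 34389)
g = -674 (g = 2 - (8 + 9*2)² = 2 - (8 + 18)² = 2 - 1*26² = 2 - 1*676 = 2 - 676 = -674)
(b + (-110*106 + 34))/(-49162 + g) = (34389 + (-110*106 + 34))/(-49162 - 674) = (34389 + (-11660 + 34))/(-49836) = (34389 - 11626)*(-1/49836) = 22763*(-1/49836) = -22763/49836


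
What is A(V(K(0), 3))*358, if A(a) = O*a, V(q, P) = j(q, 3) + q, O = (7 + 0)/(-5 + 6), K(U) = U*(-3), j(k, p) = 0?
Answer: 0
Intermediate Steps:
K(U) = -3*U
O = 7 (O = 7/1 = 7*1 = 7)
V(q, P) = q (V(q, P) = 0 + q = q)
A(a) = 7*a
A(V(K(0), 3))*358 = (7*(-3*0))*358 = (7*0)*358 = 0*358 = 0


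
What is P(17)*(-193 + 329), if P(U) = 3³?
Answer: 3672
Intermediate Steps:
P(U) = 27
P(17)*(-193 + 329) = 27*(-193 + 329) = 27*136 = 3672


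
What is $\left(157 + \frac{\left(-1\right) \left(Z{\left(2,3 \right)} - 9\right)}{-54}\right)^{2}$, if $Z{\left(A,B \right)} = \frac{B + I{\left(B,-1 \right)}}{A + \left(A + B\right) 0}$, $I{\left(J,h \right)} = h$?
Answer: $\frac{17935225}{729} \approx 24603.0$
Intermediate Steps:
$Z{\left(A,B \right)} = \frac{-1 + B}{A}$ ($Z{\left(A,B \right)} = \frac{B - 1}{A + \left(A + B\right) 0} = \frac{-1 + B}{A + 0} = \frac{-1 + B}{A}$)
$\left(157 + \frac{\left(-1\right) \left(Z{\left(2,3 \right)} - 9\right)}{-54}\right)^{2} = \left(157 + \frac{\left(-1\right) \left(\frac{-1 + 3}{2} - 9\right)}{-54}\right)^{2} = \left(157 + - (\frac{1}{2} \cdot 2 - 9) \left(- \frac{1}{54}\right)\right)^{2} = \left(157 + - (1 - 9) \left(- \frac{1}{54}\right)\right)^{2} = \left(157 + \left(-1\right) \left(-8\right) \left(- \frac{1}{54}\right)\right)^{2} = \left(157 + 8 \left(- \frac{1}{54}\right)\right)^{2} = \left(157 - \frac{4}{27}\right)^{2} = \left(\frac{4235}{27}\right)^{2} = \frac{17935225}{729}$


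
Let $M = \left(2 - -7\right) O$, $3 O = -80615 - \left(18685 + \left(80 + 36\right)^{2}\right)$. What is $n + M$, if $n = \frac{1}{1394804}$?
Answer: $- \frac{471817559471}{1394804} \approx -3.3827 \cdot 10^{5}$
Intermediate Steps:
$n = \frac{1}{1394804} \approx 7.1695 \cdot 10^{-7}$
$O = - \frac{112756}{3}$ ($O = \frac{-80615 - \left(18685 + \left(80 + 36\right)^{2}\right)}{3} = \frac{-80615 - 32141}{3} = \frac{1}{3} \left(-112756\right) = - \frac{112756}{3} \approx -37585.0$)
$M = -338268$ ($M = \left(2 - -7\right) \left(- \frac{112756}{3}\right) = \left(2 + 7\right) \left(- \frac{112756}{3}\right) = 9 \left(- \frac{112756}{3}\right) = -338268$)
$n + M = \frac{1}{1394804} - 338268 = - \frac{471817559471}{1394804}$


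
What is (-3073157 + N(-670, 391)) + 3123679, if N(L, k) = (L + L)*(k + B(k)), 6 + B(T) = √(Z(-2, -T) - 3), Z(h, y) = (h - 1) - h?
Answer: -465378 - 2680*I ≈ -4.6538e+5 - 2680.0*I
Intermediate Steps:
Z(h, y) = -1 (Z(h, y) = (-1 + h) - h = -1)
B(T) = -6 + 2*I (B(T) = -6 + √(-1 - 3) = -6 + √(-4) = -6 + 2*I)
N(L, k) = 2*L*(-6 + k + 2*I) (N(L, k) = (L + L)*(k + (-6 + 2*I)) = (2*L)*(-6 + k + 2*I) = 2*L*(-6 + k + 2*I))
(-3073157 + N(-670, 391)) + 3123679 = (-3073157 + 2*(-670)*(-6 + 391 + 2*I)) + 3123679 = (-3073157 + 2*(-670)*(385 + 2*I)) + 3123679 = (-3073157 + (-515900 - 2680*I)) + 3123679 = (-3589057 - 2680*I) + 3123679 = -465378 - 2680*I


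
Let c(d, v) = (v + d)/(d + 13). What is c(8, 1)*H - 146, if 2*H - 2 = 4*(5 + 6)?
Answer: -953/7 ≈ -136.14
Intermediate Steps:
H = 23 (H = 1 + (4*(5 + 6))/2 = 1 + (4*11)/2 = 1 + (½)*44 = 1 + 22 = 23)
c(d, v) = (d + v)/(13 + d)
c(8, 1)*H - 146 = ((8 + 1)/(13 + 8))*23 - 146 = (9/21)*23 - 146 = ((1/21)*9)*23 - 146 = (3/7)*23 - 146 = 69/7 - 146 = -953/7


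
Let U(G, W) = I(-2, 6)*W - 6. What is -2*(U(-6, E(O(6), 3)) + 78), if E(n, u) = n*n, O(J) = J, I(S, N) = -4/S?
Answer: -288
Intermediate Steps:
E(n, u) = n²
U(G, W) = -6 + 2*W (U(G, W) = (-4/(-2))*W - 6 = (-4*(-½))*W - 6 = 2*W - 6 = -6 + 2*W)
-2*(U(-6, E(O(6), 3)) + 78) = -2*((-6 + 2*6²) + 78) = -2*((-6 + 2*36) + 78) = -2*((-6 + 72) + 78) = -2*(66 + 78) = -2*144 = -288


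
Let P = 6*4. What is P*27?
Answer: 648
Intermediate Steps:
P = 24
P*27 = 24*27 = 648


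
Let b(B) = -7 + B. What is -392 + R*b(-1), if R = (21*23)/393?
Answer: -52640/131 ≈ -401.83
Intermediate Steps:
R = 161/131 (R = 483*(1/393) = 161/131 ≈ 1.2290)
-392 + R*b(-1) = -392 + 161*(-7 - 1)/131 = -392 + (161/131)*(-8) = -392 - 1288/131 = -52640/131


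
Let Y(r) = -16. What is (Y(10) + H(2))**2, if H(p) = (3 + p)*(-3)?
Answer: 961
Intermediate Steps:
H(p) = -9 - 3*p
(Y(10) + H(2))**2 = (-16 + (-9 - 3*2))**2 = (-16 + (-9 - 6))**2 = (-16 - 15)**2 = (-31)**2 = 961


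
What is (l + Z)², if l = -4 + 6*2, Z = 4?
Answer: 144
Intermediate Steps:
l = 8 (l = -4 + 12 = 8)
(l + Z)² = (8 + 4)² = 12² = 144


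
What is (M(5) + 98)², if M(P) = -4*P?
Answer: 6084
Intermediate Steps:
(M(5) + 98)² = (-4*5 + 98)² = (-20 + 98)² = 78² = 6084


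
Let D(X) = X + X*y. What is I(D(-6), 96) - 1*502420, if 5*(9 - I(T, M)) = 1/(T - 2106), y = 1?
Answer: -5320532489/10590 ≈ -5.0241e+5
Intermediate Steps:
D(X) = 2*X (D(X) = X + X*1 = X + X = 2*X)
I(T, M) = 9 - 1/(5*(-2106 + T)) (I(T, M) = 9 - 1/(5*(T - 2106)) = 9 - 1/(5*(-2106 + T)))
I(D(-6), 96) - 1*502420 = (-94771 + 45*(2*(-6)))/(5*(-2106 + 2*(-6))) - 1*502420 = (-94771 + 45*(-12))/(5*(-2106 - 12)) - 502420 = (⅕)*(-94771 - 540)/(-2118) - 502420 = (⅕)*(-1/2118)*(-95311) - 502420 = 95311/10590 - 502420 = -5320532489/10590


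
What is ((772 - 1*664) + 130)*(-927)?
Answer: -220626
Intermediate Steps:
((772 - 1*664) + 130)*(-927) = ((772 - 664) + 130)*(-927) = (108 + 130)*(-927) = 238*(-927) = -220626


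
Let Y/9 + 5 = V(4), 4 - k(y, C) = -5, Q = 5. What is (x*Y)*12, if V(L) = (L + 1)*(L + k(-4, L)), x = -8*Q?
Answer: -259200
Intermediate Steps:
k(y, C) = 9 (k(y, C) = 4 - 1*(-5) = 4 + 5 = 9)
x = -40 (x = -8*5 = -40)
V(L) = (1 + L)*(9 + L) (V(L) = (L + 1)*(L + 9) = (1 + L)*(9 + L))
Y = 540 (Y = -45 + 9*(9 + 4**2 + 10*4) = -45 + 9*(9 + 16 + 40) = -45 + 9*65 = -45 + 585 = 540)
(x*Y)*12 = -40*540*12 = -21600*12 = -259200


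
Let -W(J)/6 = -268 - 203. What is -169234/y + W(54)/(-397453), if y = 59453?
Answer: -67430575180/23629773209 ≈ -2.8536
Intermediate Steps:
W(J) = 2826 (W(J) = -6*(-268 - 203) = -6*(-471) = 2826)
-169234/y + W(54)/(-397453) = -169234/59453 + 2826/(-397453) = -169234*1/59453 + 2826*(-1/397453) = -169234/59453 - 2826/397453 = -67430575180/23629773209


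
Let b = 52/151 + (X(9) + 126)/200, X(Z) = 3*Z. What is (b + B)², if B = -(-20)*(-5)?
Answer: 8919164331009/912040000 ≈ 9779.4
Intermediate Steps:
b = 33503/30200 (b = 52/151 + (3*9 + 126)/200 = 52*(1/151) + (27 + 126)*(1/200) = 52/151 + 153*(1/200) = 52/151 + 153/200 = 33503/30200 ≈ 1.1094)
B = -100 (B = -1*100 = -100)
(b + B)² = (33503/30200 - 100)² = (-2986497/30200)² = 8919164331009/912040000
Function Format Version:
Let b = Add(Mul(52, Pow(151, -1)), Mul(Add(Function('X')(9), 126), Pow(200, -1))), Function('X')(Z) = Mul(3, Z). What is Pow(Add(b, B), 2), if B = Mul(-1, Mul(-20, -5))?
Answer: Rational(8919164331009, 912040000) ≈ 9779.4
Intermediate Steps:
b = Rational(33503, 30200) (b = Add(Mul(52, Pow(151, -1)), Mul(Add(Mul(3, 9), 126), Pow(200, -1))) = Add(Mul(52, Rational(1, 151)), Mul(Add(27, 126), Rational(1, 200))) = Add(Rational(52, 151), Mul(153, Rational(1, 200))) = Add(Rational(52, 151), Rational(153, 200)) = Rational(33503, 30200) ≈ 1.1094)
B = -100 (B = Mul(-1, 100) = -100)
Pow(Add(b, B), 2) = Pow(Add(Rational(33503, 30200), -100), 2) = Pow(Rational(-2986497, 30200), 2) = Rational(8919164331009, 912040000)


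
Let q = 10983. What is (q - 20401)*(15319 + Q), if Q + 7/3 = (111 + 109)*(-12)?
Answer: -358166540/3 ≈ -1.1939e+8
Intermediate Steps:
Q = -7927/3 (Q = -7/3 + (111 + 109)*(-12) = -7/3 + 220*(-12) = -7/3 - 2640 = -7927/3 ≈ -2642.3)
(q - 20401)*(15319 + Q) = (10983 - 20401)*(15319 - 7927/3) = -9418*38030/3 = -358166540/3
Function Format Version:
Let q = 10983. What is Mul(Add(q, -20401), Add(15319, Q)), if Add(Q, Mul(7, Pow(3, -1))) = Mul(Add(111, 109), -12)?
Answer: Rational(-358166540, 3) ≈ -1.1939e+8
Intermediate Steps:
Q = Rational(-7927, 3) (Q = Add(Rational(-7, 3), Mul(Add(111, 109), -12)) = Add(Rational(-7, 3), Mul(220, -12)) = Add(Rational(-7, 3), -2640) = Rational(-7927, 3) ≈ -2642.3)
Mul(Add(q, -20401), Add(15319, Q)) = Mul(Add(10983, -20401), Add(15319, Rational(-7927, 3))) = Mul(-9418, Rational(38030, 3)) = Rational(-358166540, 3)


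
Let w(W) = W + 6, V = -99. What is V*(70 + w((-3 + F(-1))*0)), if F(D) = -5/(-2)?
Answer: -7524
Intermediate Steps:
F(D) = 5/2 (F(D) = -5*(-½) = 5/2)
w(W) = 6 + W
V*(70 + w((-3 + F(-1))*0)) = -99*(70 + (6 + (-3 + 5/2)*0)) = -99*(70 + (6 - ½*0)) = -99*(70 + (6 + 0)) = -99*(70 + 6) = -99*76 = -7524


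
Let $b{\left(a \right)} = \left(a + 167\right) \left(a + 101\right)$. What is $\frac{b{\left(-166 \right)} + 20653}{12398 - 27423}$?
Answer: $- \frac{20588}{15025} \approx -1.3702$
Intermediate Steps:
$b{\left(a \right)} = \left(101 + a\right) \left(167 + a\right)$ ($b{\left(a \right)} = \left(167 + a\right) \left(101 + a\right) = \left(101 + a\right) \left(167 + a\right)$)
$\frac{b{\left(-166 \right)} + 20653}{12398 - 27423} = \frac{\left(16867 + \left(-166\right)^{2} + 268 \left(-166\right)\right) + 20653}{12398 - 27423} = \frac{\left(16867 + 27556 - 44488\right) + 20653}{-15025} = \left(-65 + 20653\right) \left(- \frac{1}{15025}\right) = 20588 \left(- \frac{1}{15025}\right) = - \frac{20588}{15025}$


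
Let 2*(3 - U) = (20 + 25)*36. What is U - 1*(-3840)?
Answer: 3033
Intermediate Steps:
U = -807 (U = 3 - (20 + 25)*36/2 = 3 - 45*36/2 = 3 - ½*1620 = 3 - 810 = -807)
U - 1*(-3840) = -807 - 1*(-3840) = -807 + 3840 = 3033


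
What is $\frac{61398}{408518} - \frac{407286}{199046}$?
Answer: $- \frac{38540658960}{20328468457} \approx -1.8959$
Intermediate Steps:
$\frac{61398}{408518} - \frac{407286}{199046} = 61398 \cdot \frac{1}{408518} - \frac{203643}{99523} = \frac{30699}{204259} - \frac{203643}{99523} = - \frac{38540658960}{20328468457}$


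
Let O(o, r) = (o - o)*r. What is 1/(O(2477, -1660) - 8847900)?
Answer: -1/8847900 ≈ -1.1302e-7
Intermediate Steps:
O(o, r) = 0 (O(o, r) = 0*r = 0)
1/(O(2477, -1660) - 8847900) = 1/(0 - 8847900) = 1/(-8847900) = -1/8847900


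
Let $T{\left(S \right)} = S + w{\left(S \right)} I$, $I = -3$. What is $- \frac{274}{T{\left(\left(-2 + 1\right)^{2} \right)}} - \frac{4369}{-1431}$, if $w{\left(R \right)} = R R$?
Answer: $\frac{200416}{1431} \approx 140.05$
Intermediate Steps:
$w{\left(R \right)} = R^{2}$
$T{\left(S \right)} = S - 3 S^{2}$ ($T{\left(S \right)} = S + S^{2} \left(-3\right) = S - 3 S^{2}$)
$- \frac{274}{T{\left(\left(-2 + 1\right)^{2} \right)}} - \frac{4369}{-1431} = - \frac{274}{\left(-2 + 1\right)^{2} \left(1 - 3 \left(-2 + 1\right)^{2}\right)} - \frac{4369}{-1431} = - \frac{274}{\left(-1\right)^{2} \left(1 - 3 \left(-1\right)^{2}\right)} - - \frac{4369}{1431} = - \frac{274}{1 \left(1 - 3\right)} + \frac{4369}{1431} = - \frac{274}{1 \left(-2\right)} + \frac{4369}{1431} = - \frac{274}{-2} + \frac{4369}{1431} = \left(-274\right) \left(- \frac{1}{2}\right) + \frac{4369}{1431} = 137 + \frac{4369}{1431} = \frac{200416}{1431}$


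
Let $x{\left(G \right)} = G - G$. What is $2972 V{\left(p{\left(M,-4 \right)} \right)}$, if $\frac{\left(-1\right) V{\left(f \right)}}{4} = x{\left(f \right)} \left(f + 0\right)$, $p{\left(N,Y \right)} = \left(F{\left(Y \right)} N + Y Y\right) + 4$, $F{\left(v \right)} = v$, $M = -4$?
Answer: $0$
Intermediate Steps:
$x{\left(G \right)} = 0$
$p{\left(N,Y \right)} = 4 + Y^{2} + N Y$ ($p{\left(N,Y \right)} = \left(Y N + Y Y\right) + 4 = \left(N Y + Y^{2}\right) + 4 = \left(Y^{2} + N Y\right) + 4 = 4 + Y^{2} + N Y$)
$V{\left(f \right)} = 0$ ($V{\left(f \right)} = - 4 \cdot 0 \left(f + 0\right) = - 4 \cdot 0 f = \left(-4\right) 0 = 0$)
$2972 V{\left(p{\left(M,-4 \right)} \right)} = 2972 \cdot 0 = 0$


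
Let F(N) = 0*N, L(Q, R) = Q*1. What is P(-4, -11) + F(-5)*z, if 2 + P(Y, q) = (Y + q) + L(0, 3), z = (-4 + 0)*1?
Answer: -17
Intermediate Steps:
z = -4 (z = -4*1 = -4)
L(Q, R) = Q
F(N) = 0
P(Y, q) = -2 + Y + q (P(Y, q) = -2 + ((Y + q) + 0) = -2 + (Y + q) = -2 + Y + q)
P(-4, -11) + F(-5)*z = (-2 - 4 - 11) + 0*(-4) = -17 + 0 = -17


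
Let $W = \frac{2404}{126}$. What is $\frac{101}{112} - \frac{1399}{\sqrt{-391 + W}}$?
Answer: $\frac{101}{112} + \frac{4197 i \sqrt{164017}}{23431} \approx 0.90179 + 72.542 i$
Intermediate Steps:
$W = \frac{1202}{63}$ ($W = 2404 \cdot \frac{1}{126} = \frac{1202}{63} \approx 19.079$)
$\frac{101}{112} - \frac{1399}{\sqrt{-391 + W}} = \frac{101}{112} - \frac{1399}{\sqrt{-391 + \frac{1202}{63}}} = 101 \cdot \frac{1}{112} - \frac{1399}{\sqrt{- \frac{23431}{63}}} = \frac{101}{112} - \frac{1399}{\frac{1}{21} i \sqrt{164017}} = \frac{101}{112} - 1399 \left(- \frac{3 i \sqrt{164017}}{23431}\right) = \frac{101}{112} + \frac{4197 i \sqrt{164017}}{23431}$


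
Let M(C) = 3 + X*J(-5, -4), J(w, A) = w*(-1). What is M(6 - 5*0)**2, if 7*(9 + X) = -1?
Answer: 89401/49 ≈ 1824.5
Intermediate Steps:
X = -64/7 (X = -9 + (1/7)*(-1) = -9 - 1/7 = -64/7 ≈ -9.1429)
J(w, A) = -w
M(C) = -299/7 (M(C) = 3 - (-64)*(-5)/7 = 3 - 64/7*5 = 3 - 320/7 = -299/7)
M(6 - 5*0)**2 = (-299/7)**2 = 89401/49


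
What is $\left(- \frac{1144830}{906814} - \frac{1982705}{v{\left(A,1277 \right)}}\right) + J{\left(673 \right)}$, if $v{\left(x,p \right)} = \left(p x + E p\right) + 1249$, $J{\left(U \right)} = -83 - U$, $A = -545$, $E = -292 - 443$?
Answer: $- \frac{559895267666342}{740554640577} \approx -756.05$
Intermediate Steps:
$E = -735$
$v{\left(x,p \right)} = 1249 - 735 p + p x$ ($v{\left(x,p \right)} = \left(p x - 735 p\right) + 1249 = \left(- 735 p + p x\right) + 1249 = 1249 - 735 p + p x$)
$\left(- \frac{1144830}{906814} - \frac{1982705}{v{\left(A,1277 \right)}}\right) + J{\left(673 \right)} = \left(- \frac{1144830}{906814} - \frac{1982705}{1249 - 938595 + 1277 \left(-545\right)}\right) - 756 = \left(\left(-1144830\right) \frac{1}{906814} - \frac{1982705}{1249 - 938595 - 695965}\right) - 756 = \left(- \frac{572415}{453407} - \frac{1982705}{-1633311}\right) - 756 = \left(- \frac{572415}{453407} - - \frac{1982705}{1633311}\right) - 756 = \left(- \frac{572415}{453407} + \frac{1982705}{1633311}\right) - 756 = - \frac{35959390130}{740554640577} - 756 = - \frac{559895267666342}{740554640577}$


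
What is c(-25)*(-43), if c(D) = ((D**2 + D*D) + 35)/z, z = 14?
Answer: -55255/14 ≈ -3946.8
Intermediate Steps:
c(D) = 5/2 + D**2/7 (c(D) = ((D**2 + D*D) + 35)/14 = ((D**2 + D**2) + 35)*(1/14) = (2*D**2 + 35)*(1/14) = (35 + 2*D**2)*(1/14) = 5/2 + D**2/7)
c(-25)*(-43) = (5/2 + (1/7)*(-25)**2)*(-43) = (5/2 + (1/7)*625)*(-43) = (5/2 + 625/7)*(-43) = (1285/14)*(-43) = -55255/14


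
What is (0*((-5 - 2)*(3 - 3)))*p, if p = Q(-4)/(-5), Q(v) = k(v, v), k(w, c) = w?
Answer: 0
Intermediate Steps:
Q(v) = v
p = 4/5 (p = -4/(-5) = -4*(-1/5) = 4/5 ≈ 0.80000)
(0*((-5 - 2)*(3 - 3)))*p = (0*((-5 - 2)*(3 - 3)))*(4/5) = (0*(-7*0))*(4/5) = (0*0)*(4/5) = 0*(4/5) = 0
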